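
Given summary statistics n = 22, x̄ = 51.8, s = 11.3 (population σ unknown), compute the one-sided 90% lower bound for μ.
μ ≥ 48.61

Lower bound (one-sided):
t* = 1.323 (one-sided for 90%)
Lower bound = x̄ - t* · s/√n = 51.8 - 1.323 · 11.3/√22 = 48.61

We are 90% confident that μ ≥ 48.61.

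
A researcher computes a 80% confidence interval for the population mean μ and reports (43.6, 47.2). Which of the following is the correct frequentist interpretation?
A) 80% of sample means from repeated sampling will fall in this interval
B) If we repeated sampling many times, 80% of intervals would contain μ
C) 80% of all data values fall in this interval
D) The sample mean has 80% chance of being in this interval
B

A) Wrong — coverage applies to intervals containing μ, not to future x̄ values.
B) Correct — this is the frequentist long-run coverage interpretation.
C) Wrong — a CI is about the parameter μ, not individual data values.
D) Wrong — x̄ is observed and sits in the interval by construction.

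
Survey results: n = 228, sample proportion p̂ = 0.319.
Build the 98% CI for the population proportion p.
(0.247, 0.391)

Proportion CI:
SE = √(p̂(1-p̂)/n) = √(0.319 · 0.681 / 228) = 0.03087

z* = 2.326
Margin = z* · SE = 2.326 · 0.03087 = 0.0718

CI: 0.319 ± 0.0718 = (0.247, 0.391)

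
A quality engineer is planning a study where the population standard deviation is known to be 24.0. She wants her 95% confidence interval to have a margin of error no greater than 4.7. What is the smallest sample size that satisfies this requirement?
n ≥ 101

For margin E ≤ 4.7:
n ≥ (z* · σ / E)²
n ≥ (1.960 · 24.0 / 4.7)²
n ≥ 100.17

Minimum n = 101 (rounding up)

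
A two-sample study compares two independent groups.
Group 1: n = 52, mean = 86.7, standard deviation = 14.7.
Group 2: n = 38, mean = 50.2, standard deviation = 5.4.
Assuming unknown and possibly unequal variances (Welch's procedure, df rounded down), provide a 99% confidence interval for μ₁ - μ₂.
(30.62, 42.38)

Difference: x̄₁ - x̄₂ = 36.50
SE = √(s₁²/n₁ + s₂²/n₂) = √(14.7²/52 + 5.4²/38) = 2.2188
df = 68.36 → 68 (Welch–Satterthwaite, rounded down)
t* = 2.650

CI: 36.50 ± 2.650 · 2.2188 = 36.50 ± 5.88 = (30.62, 42.38)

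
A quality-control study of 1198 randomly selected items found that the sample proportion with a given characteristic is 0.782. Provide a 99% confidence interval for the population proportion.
(0.751, 0.813)

Proportion CI:
SE = √(p̂(1-p̂)/n) = √(0.782 · 0.218 / 1198) = 0.01193

z* = 2.576
Margin = z* · SE = 2.576 · 0.01193 = 0.0307

CI: 0.782 ± 0.0307 = (0.751, 0.813)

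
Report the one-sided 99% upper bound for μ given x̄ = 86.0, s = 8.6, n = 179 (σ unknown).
μ ≤ 87.51

Upper bound (one-sided):
t* = 2.347 (one-sided for 99%)
Upper bound = x̄ + t* · s/√n = 86.0 + 2.347 · 8.6/√179 = 87.51

We are 99% confident that μ ≤ 87.51.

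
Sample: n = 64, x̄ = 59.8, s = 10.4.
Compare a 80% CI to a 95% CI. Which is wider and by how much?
95% CI is wider by 1.82

df = 63
80% CI: t* = 1.295, (58.12, 61.48), width = 2 · t* · s/√n = 3.37
95% CI: t* = 1.998, (57.20, 62.40), width = 2 · t* · s/√n = 5.19

The 95% CI is wider by 5.19 - 3.37 = 1.82.
Higher confidence requires a wider interval.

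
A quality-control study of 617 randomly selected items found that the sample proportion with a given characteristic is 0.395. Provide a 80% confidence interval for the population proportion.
(0.370, 0.420)

Proportion CI:
SE = √(p̂(1-p̂)/n) = √(0.395 · 0.605 / 617) = 0.01968

z* = 1.282
Margin = z* · SE = 1.282 · 0.01968 = 0.0252

CI: 0.395 ± 0.0252 = (0.370, 0.420)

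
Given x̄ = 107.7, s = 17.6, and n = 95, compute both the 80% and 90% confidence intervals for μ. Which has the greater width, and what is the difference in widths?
90% CI is wider by 1.34

df = 94
80% CI: t* = 1.291, (105.37, 110.03), width = 2 · t* · s/√n = 4.66
90% CI: t* = 1.661, (104.70, 110.70), width = 2 · t* · s/√n = 6.00

The 90% CI is wider by 6.00 - 4.66 = 1.34.
Higher confidence requires a wider interval.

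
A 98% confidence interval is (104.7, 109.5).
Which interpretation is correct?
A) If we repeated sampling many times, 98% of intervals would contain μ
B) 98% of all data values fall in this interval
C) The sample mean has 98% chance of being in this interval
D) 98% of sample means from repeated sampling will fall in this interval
A

A) Correct — this is the frequentist long-run coverage interpretation.
B) Wrong — a CI is about the parameter μ, not individual data values.
C) Wrong — x̄ is observed and sits in the interval by construction.
D) Wrong — coverage applies to intervals containing μ, not to future x̄ values.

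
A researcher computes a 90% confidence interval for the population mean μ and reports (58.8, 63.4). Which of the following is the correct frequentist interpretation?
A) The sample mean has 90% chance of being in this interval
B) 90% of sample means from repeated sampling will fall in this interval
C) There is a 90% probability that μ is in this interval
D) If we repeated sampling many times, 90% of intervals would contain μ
D

A) Wrong — x̄ is observed and sits in the interval by construction.
B) Wrong — coverage applies to intervals containing μ, not to future x̄ values.
C) Wrong — μ is fixed; the randomness lives in the interval, not in μ.
D) Correct — this is the frequentist long-run coverage interpretation.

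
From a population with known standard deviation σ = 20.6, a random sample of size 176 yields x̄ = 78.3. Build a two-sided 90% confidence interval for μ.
(75.75, 80.85)

z-interval (σ known):
z* = 1.645 for 90% confidence

Margin of error = z* · σ/√n = 1.645 · 20.6/√176 = 2.55

CI: (78.3 - 2.55, 78.3 + 2.55) = (75.75, 80.85)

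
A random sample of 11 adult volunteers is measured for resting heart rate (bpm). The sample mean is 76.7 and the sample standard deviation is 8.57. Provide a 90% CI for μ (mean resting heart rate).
(72.02, 81.38)

t-interval (σ unknown):
df = n - 1 = 10
t* = 1.812 for 90% confidence

Margin of error = t* · s/√n = 1.812 · 8.57/√11 = 4.68

CI: (72.02, 81.38)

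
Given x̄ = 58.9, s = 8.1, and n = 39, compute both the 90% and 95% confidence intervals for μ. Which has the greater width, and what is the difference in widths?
95% CI is wider by 0.88

df = 38
90% CI: t* = 1.686, (56.71, 61.09), width = 2 · t* · s/√n = 4.37
95% CI: t* = 2.024, (56.27, 61.53), width = 2 · t* · s/√n = 5.25

The 95% CI is wider by 5.25 - 4.37 = 0.88.
Higher confidence requires a wider interval.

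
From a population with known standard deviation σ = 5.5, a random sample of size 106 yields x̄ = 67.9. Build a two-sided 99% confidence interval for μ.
(66.52, 69.28)

z-interval (σ known):
z* = 2.576 for 99% confidence

Margin of error = z* · σ/√n = 2.576 · 5.5/√106 = 1.38

CI: (67.9 - 1.38, 67.9 + 1.38) = (66.52, 69.28)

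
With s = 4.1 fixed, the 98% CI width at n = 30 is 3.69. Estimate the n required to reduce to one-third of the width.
n ≈ 270

CI width ∝ 1/√n
To reduce width by factor 3, need √n to grow by 3 → need 3² = 9 times as many samples.

Current: n = 30, width = 3.69
New: n = 270, width ≈ 1.17

Width reduced by factor of 3.69/1.17 = 3.15.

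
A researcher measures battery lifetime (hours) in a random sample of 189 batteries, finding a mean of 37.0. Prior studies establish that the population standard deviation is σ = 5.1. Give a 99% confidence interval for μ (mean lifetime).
(36.04, 37.96)

z-interval (σ known):
z* = 2.576 for 99% confidence

Margin of error = z* · σ/√n = 2.576 · 5.1/√189 = 0.96

CI: (37.0 - 0.96, 37.0 + 0.96) = (36.04, 37.96)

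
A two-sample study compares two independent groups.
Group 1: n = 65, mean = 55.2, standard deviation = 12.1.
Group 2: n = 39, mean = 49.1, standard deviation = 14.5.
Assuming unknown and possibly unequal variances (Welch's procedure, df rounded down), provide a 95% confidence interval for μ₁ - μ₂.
(0.58, 11.62)

Difference: x̄₁ - x̄₂ = 6.10
SE = √(s₁²/n₁ + s₂²/n₂) = √(12.1²/65 + 14.5²/39) = 2.7647
df = 69.21 → 69 (Welch–Satterthwaite, rounded down)
t* = 1.995

CI: 6.10 ± 1.995 · 2.7647 = 6.10 ± 5.52 = (0.58, 11.62)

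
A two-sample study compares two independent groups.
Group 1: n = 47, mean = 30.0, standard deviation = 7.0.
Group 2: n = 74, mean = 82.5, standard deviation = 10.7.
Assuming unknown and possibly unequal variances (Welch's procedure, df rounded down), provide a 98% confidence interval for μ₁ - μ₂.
(-56.29, -48.71)

Difference: x̄₁ - x̄₂ = -52.50
SE = √(s₁²/n₁ + s₂²/n₂) = √(7.0²/47 + 10.7²/74) = 1.6093
df = 118.87 → 118 (Welch–Satterthwaite, rounded down)
t* = 2.358

CI: -52.50 ± 2.358 · 1.6093 = -52.50 ± 3.79 = (-56.29, -48.71)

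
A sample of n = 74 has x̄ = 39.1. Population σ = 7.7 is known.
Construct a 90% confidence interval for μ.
(37.63, 40.57)

z-interval (σ known):
z* = 1.645 for 90% confidence

Margin of error = z* · σ/√n = 1.645 · 7.7/√74 = 1.47

CI: (39.1 - 1.47, 39.1 + 1.47) = (37.63, 40.57)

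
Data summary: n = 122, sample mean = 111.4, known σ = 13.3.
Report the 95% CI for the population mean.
(109.04, 113.76)

z-interval (σ known):
z* = 1.960 for 95% confidence

Margin of error = z* · σ/√n = 1.960 · 13.3/√122 = 2.36

CI: (111.4 - 2.36, 111.4 + 2.36) = (109.04, 113.76)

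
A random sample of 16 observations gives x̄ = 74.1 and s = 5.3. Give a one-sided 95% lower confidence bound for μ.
μ ≥ 71.78

Lower bound (one-sided):
t* = 1.753 (one-sided for 95%)
Lower bound = x̄ - t* · s/√n = 74.1 - 1.753 · 5.3/√16 = 71.78

We are 95% confident that μ ≥ 71.78.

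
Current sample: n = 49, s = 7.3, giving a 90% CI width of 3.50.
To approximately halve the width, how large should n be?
n ≈ 196

CI width ∝ 1/√n
To reduce width by factor 2, need √n to grow by 2 → need 2² = 4 times as many samples.

Current: n = 49, width = 3.50
New: n = 196, width ≈ 1.72

Width reduced by factor of 3.50/1.72 = 2.03.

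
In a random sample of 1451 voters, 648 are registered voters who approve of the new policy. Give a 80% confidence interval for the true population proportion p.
(0.430, 0.463)

Proportion CI:
p̂ = 648/1451 = 0.44659
SE = √(p̂(1-p̂)/n) = √(0.44659 · 0.55341 / 1451) = 0.01305

z* = 1.282
Margin = z* · SE = 1.282 · 0.01305 = 0.0167

CI: 0.44659 ± 0.0167 = (0.430, 0.463)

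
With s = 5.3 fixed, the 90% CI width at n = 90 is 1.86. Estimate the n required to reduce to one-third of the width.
n ≈ 810

CI width ∝ 1/√n
To reduce width by factor 3, need √n to grow by 3 → need 3² = 9 times as many samples.

Current: n = 90, width = 1.86
New: n = 810, width ≈ 0.61

Width reduced by factor of 1.86/0.61 = 3.05.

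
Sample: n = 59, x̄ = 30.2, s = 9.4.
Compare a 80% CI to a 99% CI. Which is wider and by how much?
99% CI is wider by 3.35

df = 58
80% CI: t* = 1.296, (28.61, 31.79), width = 2 · t* · s/√n = 3.17
99% CI: t* = 2.663, (26.94, 33.46), width = 2 · t* · s/√n = 6.52

The 99% CI is wider by 6.52 - 3.17 = 3.35.
Higher confidence requires a wider interval.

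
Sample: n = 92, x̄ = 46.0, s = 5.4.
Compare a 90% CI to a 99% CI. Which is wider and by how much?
99% CI is wider by 1.09

df = 91
90% CI: t* = 1.662, (45.06, 46.94), width = 2 · t* · s/√n = 1.87
99% CI: t* = 2.631, (44.52, 47.48), width = 2 · t* · s/√n = 2.96

The 99% CI is wider by 2.96 - 1.87 = 1.09.
Higher confidence requires a wider interval.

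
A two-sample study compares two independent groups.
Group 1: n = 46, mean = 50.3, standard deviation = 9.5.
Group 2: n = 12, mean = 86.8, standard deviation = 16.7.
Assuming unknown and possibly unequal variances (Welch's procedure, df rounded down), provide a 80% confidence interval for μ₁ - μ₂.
(-43.31, -29.69)

Difference: x̄₁ - x̄₂ = -36.50
SE = √(s₁²/n₁ + s₂²/n₂) = √(9.5²/46 + 16.7²/12) = 5.0202
df = 12.91 → 12 (Welch–Satterthwaite, rounded down)
t* = 1.356

CI: -36.50 ± 1.356 · 5.0202 = -36.50 ± 6.81 = (-43.31, -29.69)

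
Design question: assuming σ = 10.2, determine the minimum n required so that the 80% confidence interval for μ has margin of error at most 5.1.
n ≥ 7

For margin E ≤ 5.1:
n ≥ (z* · σ / E)²
n ≥ (1.282 · 10.2 / 5.1)²
n ≥ 6.57

Minimum n = 7 (rounding up)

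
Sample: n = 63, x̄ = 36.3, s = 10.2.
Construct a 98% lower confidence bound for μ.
μ ≥ 33.60

Lower bound (one-sided):
t* = 2.098 (one-sided for 98%)
Lower bound = x̄ - t* · s/√n = 36.3 - 2.098 · 10.2/√63 = 33.60

We are 98% confident that μ ≥ 33.60.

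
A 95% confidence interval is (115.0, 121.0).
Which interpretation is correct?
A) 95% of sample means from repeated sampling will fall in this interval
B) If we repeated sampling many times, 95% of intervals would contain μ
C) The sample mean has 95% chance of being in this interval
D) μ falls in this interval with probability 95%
B

A) Wrong — coverage applies to intervals containing μ, not to future x̄ values.
B) Correct — this is the frequentist long-run coverage interpretation.
C) Wrong — x̄ is observed and sits in the interval by construction.
D) Wrong — μ is fixed; the randomness lives in the interval, not in μ.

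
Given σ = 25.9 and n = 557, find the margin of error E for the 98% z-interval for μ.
Margin of error = 2.55

Margin of error = z* · σ/√n
= 2.326 · 25.9/√557
= 2.326 · 25.9/23.6008
= 2.55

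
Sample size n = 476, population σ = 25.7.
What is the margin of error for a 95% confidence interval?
Margin of error = 2.31

Margin of error = z* · σ/√n
= 1.960 · 25.7/√476
= 1.960 · 25.7/21.8174
= 2.31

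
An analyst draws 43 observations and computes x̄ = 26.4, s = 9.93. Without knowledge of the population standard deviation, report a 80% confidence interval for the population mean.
(24.43, 28.37)

t-interval (σ unknown):
df = n - 1 = 42
t* = 1.302 for 80% confidence

Margin of error = t* · s/√n = 1.302 · 9.93/√43 = 1.97

CI: (24.43, 28.37)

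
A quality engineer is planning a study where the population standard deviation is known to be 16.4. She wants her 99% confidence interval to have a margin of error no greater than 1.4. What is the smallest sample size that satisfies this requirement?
n ≥ 911

For margin E ≤ 1.4:
n ≥ (z* · σ / E)²
n ≥ (2.576 · 16.4 / 1.4)²
n ≥ 910.59

Minimum n = 911 (rounding up)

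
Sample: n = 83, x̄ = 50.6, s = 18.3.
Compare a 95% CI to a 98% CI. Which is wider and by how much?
98% CI is wider by 1.54

df = 82
95% CI: t* = 1.989, (46.60, 54.60), width = 2 · t* · s/√n = 7.99
98% CI: t* = 2.373, (45.83, 55.37), width = 2 · t* · s/√n = 9.53

The 98% CI is wider by 9.53 - 7.99 = 1.54.
Higher confidence requires a wider interval.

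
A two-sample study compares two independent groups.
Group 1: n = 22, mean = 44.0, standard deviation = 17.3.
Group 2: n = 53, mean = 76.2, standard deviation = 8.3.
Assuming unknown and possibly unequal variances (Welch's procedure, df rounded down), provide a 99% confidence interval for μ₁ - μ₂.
(-42.96, -21.44)

Difference: x̄₁ - x̄₂ = -32.20
SE = √(s₁²/n₁ + s₂²/n₂) = √(17.3²/22 + 8.3²/53) = 3.8606
df = 25.11 → 25 (Welch–Satterthwaite, rounded down)
t* = 2.787

CI: -32.20 ± 2.787 · 3.8606 = -32.20 ± 10.76 = (-42.96, -21.44)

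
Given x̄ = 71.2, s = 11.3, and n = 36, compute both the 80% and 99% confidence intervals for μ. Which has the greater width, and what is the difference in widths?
99% CI is wider by 5.34

df = 35
80% CI: t* = 1.306, (68.74, 73.66), width = 2 · t* · s/√n = 4.92
99% CI: t* = 2.724, (66.07, 76.33), width = 2 · t* · s/√n = 10.26

The 99% CI is wider by 10.26 - 4.92 = 5.34.
Higher confidence requires a wider interval.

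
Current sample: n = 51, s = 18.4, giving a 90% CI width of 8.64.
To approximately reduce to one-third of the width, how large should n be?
n ≈ 459

CI width ∝ 1/√n
To reduce width by factor 3, need √n to grow by 3 → need 3² = 9 times as many samples.

Current: n = 51, width = 8.64
New: n = 459, width ≈ 2.83

Width reduced by factor of 8.64/2.83 = 3.05.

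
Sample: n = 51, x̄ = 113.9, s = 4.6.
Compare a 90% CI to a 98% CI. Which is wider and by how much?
98% CI is wider by 0.94

df = 50
90% CI: t* = 1.676, (112.82, 114.98), width = 2 · t* · s/√n = 2.16
98% CI: t* = 2.403, (112.35, 115.45), width = 2 · t* · s/√n = 3.10

The 98% CI is wider by 3.10 - 2.16 = 0.94.
Higher confidence requires a wider interval.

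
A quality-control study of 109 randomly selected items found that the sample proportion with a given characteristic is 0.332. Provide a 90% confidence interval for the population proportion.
(0.258, 0.406)

Proportion CI:
SE = √(p̂(1-p̂)/n) = √(0.332 · 0.668 / 109) = 0.04511

z* = 1.645
Margin = z* · SE = 1.645 · 0.04511 = 0.0742

CI: 0.332 ± 0.0742 = (0.258, 0.406)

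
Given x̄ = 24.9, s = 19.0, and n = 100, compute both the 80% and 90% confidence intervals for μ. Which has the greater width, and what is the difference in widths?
90% CI is wider by 1.41

df = 99
80% CI: t* = 1.290, (22.45, 27.35), width = 2 · t* · s/√n = 4.90
90% CI: t* = 1.660, (21.75, 28.05), width = 2 · t* · s/√n = 6.31

The 90% CI is wider by 6.31 - 4.90 = 1.41.
Higher confidence requires a wider interval.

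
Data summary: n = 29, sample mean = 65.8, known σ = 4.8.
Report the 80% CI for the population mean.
(64.66, 66.94)

z-interval (σ known):
z* = 1.282 for 80% confidence

Margin of error = z* · σ/√n = 1.282 · 4.8/√29 = 1.14

CI: (65.8 - 1.14, 65.8 + 1.14) = (64.66, 66.94)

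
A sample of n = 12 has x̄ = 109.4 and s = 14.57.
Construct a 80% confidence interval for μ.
(103.67, 115.13)

t-interval (σ unknown):
df = n - 1 = 11
t* = 1.363 for 80% confidence

Margin of error = t* · s/√n = 1.363 · 14.57/√12 = 5.73

CI: (103.67, 115.13)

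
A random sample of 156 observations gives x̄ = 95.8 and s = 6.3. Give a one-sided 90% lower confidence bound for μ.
μ ≥ 95.15

Lower bound (one-sided):
t* = 1.287 (one-sided for 90%)
Lower bound = x̄ - t* · s/√n = 95.8 - 1.287 · 6.3/√156 = 95.15

We are 90% confident that μ ≥ 95.15.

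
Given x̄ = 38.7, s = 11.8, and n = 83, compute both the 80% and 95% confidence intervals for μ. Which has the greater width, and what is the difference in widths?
95% CI is wider by 1.80

df = 82
80% CI: t* = 1.292, (37.03, 40.37), width = 2 · t* · s/√n = 3.35
95% CI: t* = 1.989, (36.12, 41.28), width = 2 · t* · s/√n = 5.15

The 95% CI is wider by 5.15 - 3.35 = 1.80.
Higher confidence requires a wider interval.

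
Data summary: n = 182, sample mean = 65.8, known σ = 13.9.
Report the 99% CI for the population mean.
(63.15, 68.45)

z-interval (σ known):
z* = 2.576 for 99% confidence

Margin of error = z* · σ/√n = 2.576 · 13.9/√182 = 2.65

CI: (65.8 - 2.65, 65.8 + 2.65) = (63.15, 68.45)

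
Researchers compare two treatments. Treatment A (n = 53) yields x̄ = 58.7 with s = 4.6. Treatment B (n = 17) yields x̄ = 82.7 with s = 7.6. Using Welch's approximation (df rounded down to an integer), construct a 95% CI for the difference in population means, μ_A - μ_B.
(-28.08, -19.92)

Difference: x̄₁ - x̄₂ = -24.00
SE = √(s₁²/n₁ + s₂²/n₂) = √(4.6²/53 + 7.6²/17) = 1.9486
df = 19.90 → 19 (Welch–Satterthwaite, rounded down)
t* = 2.093

CI: -24.00 ± 2.093 · 1.9486 = -24.00 ± 4.08 = (-28.08, -19.92)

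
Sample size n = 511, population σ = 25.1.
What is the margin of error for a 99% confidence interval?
Margin of error = 2.86

Margin of error = z* · σ/√n
= 2.576 · 25.1/√511
= 2.576 · 25.1/22.6053
= 2.86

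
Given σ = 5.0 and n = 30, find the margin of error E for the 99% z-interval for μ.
Margin of error = 2.35

Margin of error = z* · σ/√n
= 2.576 · 5.0/√30
= 2.576 · 5.0/5.4772
= 2.35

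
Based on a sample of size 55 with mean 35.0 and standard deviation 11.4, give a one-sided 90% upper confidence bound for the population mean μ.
μ ≤ 36.99

Upper bound (one-sided):
t* = 1.297 (one-sided for 90%)
Upper bound = x̄ + t* · s/√n = 35.0 + 1.297 · 11.4/√55 = 36.99

We are 90% confident that μ ≤ 36.99.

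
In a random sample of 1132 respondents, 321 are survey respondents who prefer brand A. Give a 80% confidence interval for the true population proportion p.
(0.266, 0.301)

Proportion CI:
p̂ = 321/1132 = 0.28357
SE = √(p̂(1-p̂)/n) = √(0.28357 · 0.71643 / 1132) = 0.01340

z* = 1.282
Margin = z* · SE = 1.282 · 0.01340 = 0.0172

CI: 0.28357 ± 0.0172 = (0.266, 0.301)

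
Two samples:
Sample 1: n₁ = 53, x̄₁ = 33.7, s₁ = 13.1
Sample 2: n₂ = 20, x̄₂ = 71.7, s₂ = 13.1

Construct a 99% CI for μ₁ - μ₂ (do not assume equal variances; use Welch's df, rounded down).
(-47.38, -28.62)

Difference: x̄₁ - x̄₂ = -38.00
SE = √(s₁²/n₁ + s₂²/n₂) = √(13.1²/53 + 13.1²/20) = 3.4378
df = 34.26 → 34 (Welch–Satterthwaite, rounded down)
t* = 2.728

CI: -38.00 ± 2.728 · 3.4378 = -38.00 ± 9.38 = (-47.38, -28.62)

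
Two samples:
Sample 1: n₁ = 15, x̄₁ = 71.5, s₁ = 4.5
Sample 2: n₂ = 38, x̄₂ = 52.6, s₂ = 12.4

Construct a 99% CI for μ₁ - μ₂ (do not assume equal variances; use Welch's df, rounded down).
(12.68, 25.12)

Difference: x̄₁ - x̄₂ = 18.90
SE = √(s₁²/n₁ + s₂²/n₂) = √(4.5²/15 + 12.4²/38) = 2.3230
df = 50.85 → 50 (Welch–Satterthwaite, rounded down)
t* = 2.678

CI: 18.90 ± 2.678 · 2.3230 = 18.90 ± 6.22 = (12.68, 25.12)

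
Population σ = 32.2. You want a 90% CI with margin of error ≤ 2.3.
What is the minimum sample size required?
n ≥ 531

For margin E ≤ 2.3:
n ≥ (z* · σ / E)²
n ≥ (1.645 · 32.2 / 2.3)²
n ≥ 530.38

Minimum n = 531 (rounding up)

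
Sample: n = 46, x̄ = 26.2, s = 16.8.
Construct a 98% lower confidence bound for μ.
μ ≥ 20.96

Lower bound (one-sided):
t* = 2.115 (one-sided for 98%)
Lower bound = x̄ - t* · s/√n = 26.2 - 2.115 · 16.8/√46 = 20.96

We are 98% confident that μ ≥ 20.96.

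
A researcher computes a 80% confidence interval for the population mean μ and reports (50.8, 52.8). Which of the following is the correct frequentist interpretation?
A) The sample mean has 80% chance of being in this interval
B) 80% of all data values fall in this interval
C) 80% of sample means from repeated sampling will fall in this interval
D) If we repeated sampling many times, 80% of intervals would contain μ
D

A) Wrong — x̄ is observed and sits in the interval by construction.
B) Wrong — a CI is about the parameter μ, not individual data values.
C) Wrong — coverage applies to intervals containing μ, not to future x̄ values.
D) Correct — this is the frequentist long-run coverage interpretation.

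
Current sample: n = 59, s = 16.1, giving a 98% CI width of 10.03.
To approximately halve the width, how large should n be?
n ≈ 236

CI width ∝ 1/√n
To reduce width by factor 2, need √n to grow by 2 → need 2² = 4 times as many samples.

Current: n = 59, width = 10.03
New: n = 236, width ≈ 4.91

Width reduced by factor of 10.03/4.91 = 2.04.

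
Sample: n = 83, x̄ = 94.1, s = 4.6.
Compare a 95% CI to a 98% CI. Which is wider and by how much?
98% CI is wider by 0.39

df = 82
95% CI: t* = 1.989, (93.10, 95.10), width = 2 · t* · s/√n = 2.01
98% CI: t* = 2.373, (92.90, 95.30), width = 2 · t* · s/√n = 2.40

The 98% CI is wider by 2.40 - 2.01 = 0.39.
Higher confidence requires a wider interval.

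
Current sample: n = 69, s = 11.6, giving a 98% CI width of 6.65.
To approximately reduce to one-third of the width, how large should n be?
n ≈ 621

CI width ∝ 1/√n
To reduce width by factor 3, need √n to grow by 3 → need 3² = 9 times as many samples.

Current: n = 69, width = 6.65
New: n = 621, width ≈ 2.17

Width reduced by factor of 6.65/2.17 = 3.06.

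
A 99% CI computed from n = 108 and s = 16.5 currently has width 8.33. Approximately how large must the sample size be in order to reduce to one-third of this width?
n ≈ 972

CI width ∝ 1/√n
To reduce width by factor 3, need √n to grow by 3 → need 3² = 9 times as many samples.

Current: n = 108, width = 8.33
New: n = 972, width ≈ 2.73

Width reduced by factor of 8.33/2.73 = 3.05.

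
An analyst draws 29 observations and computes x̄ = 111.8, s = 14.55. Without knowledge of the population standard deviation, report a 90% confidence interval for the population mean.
(107.20, 116.40)

t-interval (σ unknown):
df = n - 1 = 28
t* = 1.701 for 90% confidence

Margin of error = t* · s/√n = 1.701 · 14.55/√29 = 4.60

CI: (107.20, 116.40)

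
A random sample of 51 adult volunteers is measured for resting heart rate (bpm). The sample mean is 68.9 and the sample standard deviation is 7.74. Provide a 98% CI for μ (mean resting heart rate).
(66.30, 71.50)

t-interval (σ unknown):
df = n - 1 = 50
t* = 2.403 for 98% confidence

Margin of error = t* · s/√n = 2.403 · 7.74/√51 = 2.60

CI: (66.30, 71.50)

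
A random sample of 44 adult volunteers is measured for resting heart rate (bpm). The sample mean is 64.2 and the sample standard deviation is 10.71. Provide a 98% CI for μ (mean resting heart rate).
(60.30, 68.10)

t-interval (σ unknown):
df = n - 1 = 43
t* = 2.416 for 98% confidence

Margin of error = t* · s/√n = 2.416 · 10.71/√44 = 3.90

CI: (60.30, 68.10)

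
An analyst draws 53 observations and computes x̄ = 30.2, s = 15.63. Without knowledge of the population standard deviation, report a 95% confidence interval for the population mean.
(25.89, 34.51)

t-interval (σ unknown):
df = n - 1 = 52
t* = 2.007 for 95% confidence

Margin of error = t* · s/√n = 2.007 · 15.63/√53 = 4.31

CI: (25.89, 34.51)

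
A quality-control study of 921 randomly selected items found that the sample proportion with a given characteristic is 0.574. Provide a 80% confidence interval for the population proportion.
(0.553, 0.595)

Proportion CI:
SE = √(p̂(1-p̂)/n) = √(0.574 · 0.426 / 921) = 0.01629

z* = 1.282
Margin = z* · SE = 1.282 · 0.01629 = 0.0209

CI: 0.574 ± 0.0209 = (0.553, 0.595)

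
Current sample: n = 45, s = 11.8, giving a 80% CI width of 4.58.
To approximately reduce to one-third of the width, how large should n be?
n ≈ 405

CI width ∝ 1/√n
To reduce width by factor 3, need √n to grow by 3 → need 3² = 9 times as many samples.

Current: n = 45, width = 4.58
New: n = 405, width ≈ 1.51

Width reduced by factor of 4.58/1.51 = 3.03.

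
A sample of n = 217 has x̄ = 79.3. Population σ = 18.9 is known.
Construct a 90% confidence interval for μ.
(77.19, 81.41)

z-interval (σ known):
z* = 1.645 for 90% confidence

Margin of error = z* · σ/√n = 1.645 · 18.9/√217 = 2.11

CI: (79.3 - 2.11, 79.3 + 2.11) = (77.19, 81.41)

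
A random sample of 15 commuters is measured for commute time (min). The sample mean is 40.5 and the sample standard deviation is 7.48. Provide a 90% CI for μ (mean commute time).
(37.10, 43.90)

t-interval (σ unknown):
df = n - 1 = 14
t* = 1.761 for 90% confidence

Margin of error = t* · s/√n = 1.761 · 7.48/√15 = 3.40

CI: (37.10, 43.90)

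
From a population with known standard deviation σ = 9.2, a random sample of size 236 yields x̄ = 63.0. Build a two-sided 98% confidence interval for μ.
(61.61, 64.39)

z-interval (σ known):
z* = 2.326 for 98% confidence

Margin of error = z* · σ/√n = 2.326 · 9.2/√236 = 1.39

CI: (63.0 - 1.39, 63.0 + 1.39) = (61.61, 64.39)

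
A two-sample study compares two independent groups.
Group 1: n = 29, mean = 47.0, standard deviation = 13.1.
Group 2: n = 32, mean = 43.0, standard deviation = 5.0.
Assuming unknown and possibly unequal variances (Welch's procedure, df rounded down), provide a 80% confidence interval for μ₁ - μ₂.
(0.62, 7.38)

Difference: x̄₁ - x̄₂ = 4.00
SE = √(s₁²/n₁ + s₂²/n₂) = √(13.1²/29 + 5.0²/32) = 2.5882
df = 35.33 → 35 (Welch–Satterthwaite, rounded down)
t* = 1.306

CI: 4.00 ± 1.306 · 2.5882 = 4.00 ± 3.38 = (0.62, 7.38)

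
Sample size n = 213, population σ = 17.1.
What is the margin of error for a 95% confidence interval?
Margin of error = 2.30

Margin of error = z* · σ/√n
= 1.960 · 17.1/√213
= 1.960 · 17.1/14.5945
= 2.30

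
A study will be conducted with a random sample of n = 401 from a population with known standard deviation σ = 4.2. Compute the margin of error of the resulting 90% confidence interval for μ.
Margin of error = 0.35

Margin of error = z* · σ/√n
= 1.645 · 4.2/√401
= 1.645 · 4.2/20.0250
= 0.35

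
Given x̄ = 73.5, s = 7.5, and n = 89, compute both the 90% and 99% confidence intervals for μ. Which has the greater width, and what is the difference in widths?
99% CI is wider by 1.55

df = 88
90% CI: t* = 1.662, (72.18, 74.82), width = 2 · t* · s/√n = 2.64
99% CI: t* = 2.633, (71.41, 75.59), width = 2 · t* · s/√n = 4.19

The 99% CI is wider by 4.19 - 2.64 = 1.55.
Higher confidence requires a wider interval.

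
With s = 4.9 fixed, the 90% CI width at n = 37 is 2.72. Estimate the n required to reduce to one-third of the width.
n ≈ 333

CI width ∝ 1/√n
To reduce width by factor 3, need √n to grow by 3 → need 3² = 9 times as many samples.

Current: n = 37, width = 2.72
New: n = 333, width ≈ 0.89

Width reduced by factor of 2.72/0.89 = 3.06.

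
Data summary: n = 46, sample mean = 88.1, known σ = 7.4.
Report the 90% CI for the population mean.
(86.31, 89.89)

z-interval (σ known):
z* = 1.645 for 90% confidence

Margin of error = z* · σ/√n = 1.645 · 7.4/√46 = 1.79

CI: (88.1 - 1.79, 88.1 + 1.79) = (86.31, 89.89)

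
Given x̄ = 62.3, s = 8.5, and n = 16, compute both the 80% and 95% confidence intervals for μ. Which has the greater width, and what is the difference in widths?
95% CI is wider by 3.36

df = 15
80% CI: t* = 1.341, (59.45, 65.15), width = 2 · t* · s/√n = 5.70
95% CI: t* = 2.131, (57.77, 66.83), width = 2 · t* · s/√n = 9.06

The 95% CI is wider by 9.06 - 5.70 = 3.36.
Higher confidence requires a wider interval.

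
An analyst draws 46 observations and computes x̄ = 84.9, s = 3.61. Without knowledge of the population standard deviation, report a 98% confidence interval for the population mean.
(83.62, 86.18)

t-interval (σ unknown):
df = n - 1 = 45
t* = 2.412 for 98% confidence

Margin of error = t* · s/√n = 2.412 · 3.61/√46 = 1.28

CI: (83.62, 86.18)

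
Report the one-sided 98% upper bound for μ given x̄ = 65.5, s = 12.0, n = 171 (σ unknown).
μ ≤ 67.40

Upper bound (one-sided):
t* = 2.070 (one-sided for 98%)
Upper bound = x̄ + t* · s/√n = 65.5 + 2.070 · 12.0/√171 = 67.40

We are 98% confident that μ ≤ 67.40.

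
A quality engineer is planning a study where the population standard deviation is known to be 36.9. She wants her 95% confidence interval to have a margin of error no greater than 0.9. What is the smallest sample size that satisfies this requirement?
n ≥ 6458

For margin E ≤ 0.9:
n ≥ (z* · σ / E)²
n ≥ (1.960 · 36.9 / 0.9)²
n ≥ 6457.73

Minimum n = 6458 (rounding up)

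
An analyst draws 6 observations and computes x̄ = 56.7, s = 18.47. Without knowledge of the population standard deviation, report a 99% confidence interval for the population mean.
(26.30, 87.10)

t-interval (σ unknown):
df = n - 1 = 5
t* = 4.032 for 99% confidence

Margin of error = t* · s/√n = 4.032 · 18.47/√6 = 30.40

CI: (26.30, 87.10)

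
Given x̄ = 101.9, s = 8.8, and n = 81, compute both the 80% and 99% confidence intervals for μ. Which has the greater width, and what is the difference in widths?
99% CI is wider by 2.63

df = 80
80% CI: t* = 1.292, (100.64, 103.16), width = 2 · t* · s/√n = 2.53
99% CI: t* = 2.639, (99.32, 104.48), width = 2 · t* · s/√n = 5.16

The 99% CI is wider by 5.16 - 2.53 = 2.63.
Higher confidence requires a wider interval.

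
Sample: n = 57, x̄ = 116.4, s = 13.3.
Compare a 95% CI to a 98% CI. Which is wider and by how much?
98% CI is wider by 1.38

df = 56
95% CI: t* = 2.003, (112.87, 119.93), width = 2 · t* · s/√n = 7.06
98% CI: t* = 2.395, (112.18, 120.62), width = 2 · t* · s/√n = 8.44

The 98% CI is wider by 8.44 - 7.06 = 1.38.
Higher confidence requires a wider interval.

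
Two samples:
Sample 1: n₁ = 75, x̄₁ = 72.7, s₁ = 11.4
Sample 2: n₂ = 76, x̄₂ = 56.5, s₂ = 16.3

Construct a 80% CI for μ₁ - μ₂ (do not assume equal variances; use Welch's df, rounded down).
(13.25, 19.15)

Difference: x̄₁ - x̄₂ = 16.20
SE = √(s₁²/n₁ + s₂²/n₂) = √(11.4²/75 + 16.3²/76) = 2.2866
df = 134.33 → 134 (Welch–Satterthwaite, rounded down)
t* = 1.288

CI: 16.20 ± 1.288 · 2.2866 = 16.20 ± 2.95 = (13.25, 19.15)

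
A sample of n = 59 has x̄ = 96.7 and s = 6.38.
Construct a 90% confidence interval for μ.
(95.31, 98.09)

t-interval (σ unknown):
df = n - 1 = 58
t* = 1.672 for 90% confidence

Margin of error = t* · s/√n = 1.672 · 6.38/√59 = 1.39

CI: (95.31, 98.09)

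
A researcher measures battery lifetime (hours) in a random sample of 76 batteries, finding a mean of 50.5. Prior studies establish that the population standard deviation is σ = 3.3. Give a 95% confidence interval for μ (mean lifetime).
(49.76, 51.24)

z-interval (σ known):
z* = 1.960 for 95% confidence

Margin of error = z* · σ/√n = 1.960 · 3.3/√76 = 0.74

CI: (50.5 - 0.74, 50.5 + 0.74) = (49.76, 51.24)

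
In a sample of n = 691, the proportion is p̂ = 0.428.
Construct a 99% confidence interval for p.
(0.380, 0.476)

Proportion CI:
SE = √(p̂(1-p̂)/n) = √(0.428 · 0.572 / 691) = 0.01882

z* = 2.576
Margin = z* · SE = 2.576 · 0.01882 = 0.0485

CI: 0.428 ± 0.0485 = (0.380, 0.476)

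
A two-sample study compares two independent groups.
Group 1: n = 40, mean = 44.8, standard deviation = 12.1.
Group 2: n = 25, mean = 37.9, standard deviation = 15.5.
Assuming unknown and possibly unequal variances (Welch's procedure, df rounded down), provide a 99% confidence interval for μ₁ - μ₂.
(-2.93, 16.73)

Difference: x̄₁ - x̄₂ = 6.90
SE = √(s₁²/n₁ + s₂²/n₂) = √(12.1²/40 + 15.5²/25) = 3.6428
df = 42.01 → 42 (Welch–Satterthwaite, rounded down)
t* = 2.698

CI: 6.90 ± 2.698 · 3.6428 = 6.90 ± 9.83 = (-2.93, 16.73)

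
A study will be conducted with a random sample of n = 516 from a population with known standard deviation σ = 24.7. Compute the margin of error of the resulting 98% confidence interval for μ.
Margin of error = 2.53

Margin of error = z* · σ/√n
= 2.326 · 24.7/√516
= 2.326 · 24.7/22.7156
= 2.53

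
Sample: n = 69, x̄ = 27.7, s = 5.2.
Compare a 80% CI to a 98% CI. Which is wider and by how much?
98% CI is wider by 1.36

df = 68
80% CI: t* = 1.294, (26.89, 28.51), width = 2 · t* · s/√n = 1.62
98% CI: t* = 2.382, (26.21, 29.19), width = 2 · t* · s/√n = 2.98

The 98% CI is wider by 2.98 - 1.62 = 1.36.
Higher confidence requires a wider interval.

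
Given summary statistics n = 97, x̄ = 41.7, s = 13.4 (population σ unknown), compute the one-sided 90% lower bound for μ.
μ ≥ 39.94

Lower bound (one-sided):
t* = 1.290 (one-sided for 90%)
Lower bound = x̄ - t* · s/√n = 41.7 - 1.290 · 13.4/√97 = 39.94

We are 90% confident that μ ≥ 39.94.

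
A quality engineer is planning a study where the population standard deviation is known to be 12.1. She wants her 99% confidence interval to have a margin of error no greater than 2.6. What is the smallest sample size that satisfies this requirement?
n ≥ 144

For margin E ≤ 2.6:
n ≥ (z* · σ / E)²
n ≥ (2.576 · 12.1 / 2.6)²
n ≥ 143.72

Minimum n = 144 (rounding up)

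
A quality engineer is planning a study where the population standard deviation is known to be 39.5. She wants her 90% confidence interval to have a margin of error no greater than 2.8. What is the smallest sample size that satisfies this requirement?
n ≥ 539

For margin E ≤ 2.8:
n ≥ (z* · σ / E)²
n ≥ (1.645 · 39.5 / 2.8)²
n ≥ 538.53

Minimum n = 539 (rounding up)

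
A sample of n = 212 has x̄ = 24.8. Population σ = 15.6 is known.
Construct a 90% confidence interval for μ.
(23.04, 26.56)

z-interval (σ known):
z* = 1.645 for 90% confidence

Margin of error = z* · σ/√n = 1.645 · 15.6/√212 = 1.76

CI: (24.8 - 1.76, 24.8 + 1.76) = (23.04, 26.56)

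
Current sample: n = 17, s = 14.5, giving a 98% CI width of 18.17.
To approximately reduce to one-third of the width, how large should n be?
n ≈ 153

CI width ∝ 1/√n
To reduce width by factor 3, need √n to grow by 3 → need 3² = 9 times as many samples.

Current: n = 17, width = 18.17
New: n = 153, width ≈ 5.51

Width reduced by factor of 18.17/5.51 = 3.30.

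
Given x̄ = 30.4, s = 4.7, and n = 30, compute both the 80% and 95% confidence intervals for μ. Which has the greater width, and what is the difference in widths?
95% CI is wider by 1.26

df = 29
80% CI: t* = 1.311, (29.28, 31.52), width = 2 · t* · s/√n = 2.25
95% CI: t* = 2.045, (28.65, 32.15), width = 2 · t* · s/√n = 3.51

The 95% CI is wider by 3.51 - 2.25 = 1.26.
Higher confidence requires a wider interval.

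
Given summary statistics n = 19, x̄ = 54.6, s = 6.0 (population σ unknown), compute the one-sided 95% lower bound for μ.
μ ≥ 52.21

Lower bound (one-sided):
t* = 1.734 (one-sided for 95%)
Lower bound = x̄ - t* · s/√n = 54.6 - 1.734 · 6.0/√19 = 52.21

We are 95% confident that μ ≥ 52.21.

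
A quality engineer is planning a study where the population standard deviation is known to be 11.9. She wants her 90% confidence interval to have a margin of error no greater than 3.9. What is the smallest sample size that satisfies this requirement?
n ≥ 26

For margin E ≤ 3.9:
n ≥ (z* · σ / E)²
n ≥ (1.645 · 11.9 / 3.9)²
n ≥ 25.19

Minimum n = 26 (rounding up)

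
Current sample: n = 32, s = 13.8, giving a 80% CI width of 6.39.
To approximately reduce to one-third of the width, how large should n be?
n ≈ 288

CI width ∝ 1/√n
To reduce width by factor 3, need √n to grow by 3 → need 3² = 9 times as many samples.

Current: n = 32, width = 6.39
New: n = 288, width ≈ 2.09

Width reduced by factor of 6.39/2.09 = 3.06.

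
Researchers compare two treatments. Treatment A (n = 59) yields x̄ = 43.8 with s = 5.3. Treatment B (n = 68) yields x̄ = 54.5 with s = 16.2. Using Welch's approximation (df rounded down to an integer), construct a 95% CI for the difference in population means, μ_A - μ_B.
(-14.84, -6.56)

Difference: x̄₁ - x̄₂ = -10.70
SE = √(s₁²/n₁ + s₂²/n₂) = √(5.3²/59 + 16.2²/68) = 2.0822
df = 83.09 → 83 (Welch–Satterthwaite, rounded down)
t* = 1.989

CI: -10.70 ± 1.989 · 2.0822 = -10.70 ± 4.14 = (-14.84, -6.56)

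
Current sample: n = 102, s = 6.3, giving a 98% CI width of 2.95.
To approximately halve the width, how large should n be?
n ≈ 408

CI width ∝ 1/√n
To reduce width by factor 2, need √n to grow by 2 → need 2² = 4 times as many samples.

Current: n = 102, width = 2.95
New: n = 408, width ≈ 1.46

Width reduced by factor of 2.95/1.46 = 2.02.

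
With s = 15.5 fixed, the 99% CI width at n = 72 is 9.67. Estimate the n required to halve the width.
n ≈ 288

CI width ∝ 1/√n
To reduce width by factor 2, need √n to grow by 2 → need 2² = 4 times as many samples.

Current: n = 72, width = 9.67
New: n = 288, width ≈ 4.74

Width reduced by factor of 9.67/4.74 = 2.04.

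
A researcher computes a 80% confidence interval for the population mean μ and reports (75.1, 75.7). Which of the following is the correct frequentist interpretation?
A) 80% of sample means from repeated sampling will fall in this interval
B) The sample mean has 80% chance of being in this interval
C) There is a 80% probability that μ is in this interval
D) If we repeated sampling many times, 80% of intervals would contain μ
D

A) Wrong — coverage applies to intervals containing μ, not to future x̄ values.
B) Wrong — x̄ is observed and sits in the interval by construction.
C) Wrong — μ is fixed; the randomness lives in the interval, not in μ.
D) Correct — this is the frequentist long-run coverage interpretation.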